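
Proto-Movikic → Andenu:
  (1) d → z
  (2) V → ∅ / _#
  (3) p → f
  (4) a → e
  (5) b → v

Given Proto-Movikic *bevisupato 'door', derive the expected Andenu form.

Andenu: *bevisupato > bevisupat > bevisufat > bevisufet > vevisufet  (by apocope, unconditioned shift, vowel merger, unconditioned shift)

vevisufet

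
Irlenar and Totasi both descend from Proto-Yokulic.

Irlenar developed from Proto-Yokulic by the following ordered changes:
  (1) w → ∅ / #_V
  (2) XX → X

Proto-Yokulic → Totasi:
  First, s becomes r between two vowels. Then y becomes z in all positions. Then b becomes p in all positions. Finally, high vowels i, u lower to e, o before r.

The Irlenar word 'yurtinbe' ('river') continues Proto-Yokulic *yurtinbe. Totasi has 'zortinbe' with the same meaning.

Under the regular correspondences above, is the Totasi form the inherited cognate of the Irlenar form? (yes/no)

Derive the expected Totasi reflex of *yurtinbe:
Totasi: *yurtinbe > zurtinbe > zurtinpe > zortinpe  (by unconditioned shift, unconditioned shift, pre-rhotic lowering)
The regular Totasi reflex would be 'zortinpe', but the attested form is 'zortinbe'. The correspondence is irregular, so they are not cognates (the Totasi form has a different source).

no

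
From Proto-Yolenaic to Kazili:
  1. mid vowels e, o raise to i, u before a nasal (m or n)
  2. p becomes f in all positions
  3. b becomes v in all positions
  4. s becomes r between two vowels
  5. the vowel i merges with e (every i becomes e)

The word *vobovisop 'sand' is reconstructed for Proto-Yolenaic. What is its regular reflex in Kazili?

vovoverof

Kazili: start from *vobovisop.
  rule 1: no change — vobovisop
  rule 2 (unconditioned shift): vobovisop → vobovisof
  rule 3 (unconditioned shift): vobovisof → vovovisof
  rule 4 (rhotacism): vovovisof → vovovirof
  rule 5 (vowel merger): vovovirof → vovoverof
  ⇒ Kazili vovoverof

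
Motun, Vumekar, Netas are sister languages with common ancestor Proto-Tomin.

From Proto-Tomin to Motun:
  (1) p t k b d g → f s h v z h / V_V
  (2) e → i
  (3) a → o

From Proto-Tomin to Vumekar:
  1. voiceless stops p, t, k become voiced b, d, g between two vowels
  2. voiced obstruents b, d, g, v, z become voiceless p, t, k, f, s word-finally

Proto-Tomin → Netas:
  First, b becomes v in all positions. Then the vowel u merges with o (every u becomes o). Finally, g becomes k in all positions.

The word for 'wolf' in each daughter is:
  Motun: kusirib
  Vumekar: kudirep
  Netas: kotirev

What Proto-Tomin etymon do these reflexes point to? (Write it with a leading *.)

*kutireb

Position 6: Motun has i, Vumekar has e, Netas has e. Vumekar preserves e here (none of its changes turn any other segment into e), so the proto-segment is *e.
Position 7: Motun has b, Vumekar has p, Netas has v. Motun preserves b here (none of its changes turn any other segment into b), so the proto-segment is *b.
Position 2: Motun has u, Vumekar has u, Netas has o. Motun preserves u here (none of its changes turn any other segment into u), so the proto-segment is *u.
Verify the candidate proto-form against each daughter:
Motun: *kutireb
  kutireb → kusireb   [intervocalic lenition]
  kusireb → kusirib   [vowel merger]
  kusirib (rule 3 does not apply)
  giving Motun kusirib.
Vumekar: *kutireb
  kutireb → kudireb   [intervocalic voicing]
  kudireb → kudirep   [final devoicing]
  giving Vumekar kudirep.
Netas: *kutireb > kutirev > kotirev  (by unconditioned shift, vowel merger)
Only *kutireb yields all of Motun kusirib, Vumekar kudirep, Netas kotirev.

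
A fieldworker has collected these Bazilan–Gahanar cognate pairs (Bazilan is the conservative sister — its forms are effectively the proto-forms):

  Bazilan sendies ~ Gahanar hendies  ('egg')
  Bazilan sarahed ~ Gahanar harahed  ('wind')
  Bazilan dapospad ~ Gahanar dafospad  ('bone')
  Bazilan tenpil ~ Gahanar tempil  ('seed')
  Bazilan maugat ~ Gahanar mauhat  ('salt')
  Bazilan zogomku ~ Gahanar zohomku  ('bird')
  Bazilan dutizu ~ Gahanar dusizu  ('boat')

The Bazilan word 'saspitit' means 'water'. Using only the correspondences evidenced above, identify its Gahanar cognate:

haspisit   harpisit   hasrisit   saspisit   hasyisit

sarahed ~ harahed — Bazilan s corresponds to Gahanar h word-initially before a back vowel.
dutizu ~ dusizu — Bazilan t corresponds to Gahanar s between vowels (before a front vowel).
Applying these to Bazilan 'saspitit':
  saspitit → haspitit   (s→h word-initially before a back vowel)
  haspitit → haspisit   (t→s between vowels (before a front vowel))
So the Gahanar cognate is 'haspisit'.

haspisit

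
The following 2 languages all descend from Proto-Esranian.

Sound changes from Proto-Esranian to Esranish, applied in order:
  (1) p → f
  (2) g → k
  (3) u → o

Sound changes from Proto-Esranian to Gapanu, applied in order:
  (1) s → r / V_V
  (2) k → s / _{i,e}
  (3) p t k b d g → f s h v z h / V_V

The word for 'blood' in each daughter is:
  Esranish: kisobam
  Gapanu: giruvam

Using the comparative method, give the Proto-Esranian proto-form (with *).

Position 3: Esranish has s, Gapanu has r. Esranish preserves s here (none of its changes turn any other segment into s), so the proto-segment is *s.
Position 5: Esranish has b, Gapanu has v. Esranish preserves b here (none of its changes turn any other segment into b), so the proto-segment is *b.
This points to *gisubam. Verify forward in each daughter:
Esranish: *gisubam
  gisubam (rule 1 does not apply)
  gisubam → kisubam   [unconditioned shift]
  kisubam → kisobam   [vowel merger]
  giving Esranish kisobam.
Gapanu: *gisubam
  gisubam → girubam   [rhotacism]
  girubam (rule 2 does not apply)
  girubam → giruvam   [intervocalic lenition]
  giving Gapanu giruvam.
Only *gisubam yields all of Esranish kisobam, Gapanu giruvam.

*gisubam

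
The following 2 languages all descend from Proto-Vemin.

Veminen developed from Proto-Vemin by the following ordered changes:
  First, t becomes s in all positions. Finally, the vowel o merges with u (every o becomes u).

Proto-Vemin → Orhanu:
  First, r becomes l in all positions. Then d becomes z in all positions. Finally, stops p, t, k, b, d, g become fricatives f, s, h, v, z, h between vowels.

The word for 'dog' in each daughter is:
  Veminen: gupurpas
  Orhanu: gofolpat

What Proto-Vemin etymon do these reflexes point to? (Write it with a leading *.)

*goporpat

Position 4: Veminen has u, Orhanu has o. Orhanu preserves o here (none of its changes turn any other segment into o), so the proto-segment is *o.
Position 5: Veminen has r, Orhanu has l. Veminen preserves r here (none of its changes turn any other segment into r), so the proto-segment is *r.
Position 2: Veminen has u, Orhanu has o. Orhanu preserves o here (none of its changes turn any other segment into o), so the proto-segment is *o.
Continuing position by position gives *goporpat; check it forward:
Veminen: *goporpat
  goporpat → goporpas   [unconditioned shift]
  goporpas → gupurpas   [vowel merger]
  giving Veminen gupurpas.
Orhanu: *goporpat > gopolpat > gofolpat  (by unconditioned shift, intervocalic lenition)
*goporpat is the unique common source.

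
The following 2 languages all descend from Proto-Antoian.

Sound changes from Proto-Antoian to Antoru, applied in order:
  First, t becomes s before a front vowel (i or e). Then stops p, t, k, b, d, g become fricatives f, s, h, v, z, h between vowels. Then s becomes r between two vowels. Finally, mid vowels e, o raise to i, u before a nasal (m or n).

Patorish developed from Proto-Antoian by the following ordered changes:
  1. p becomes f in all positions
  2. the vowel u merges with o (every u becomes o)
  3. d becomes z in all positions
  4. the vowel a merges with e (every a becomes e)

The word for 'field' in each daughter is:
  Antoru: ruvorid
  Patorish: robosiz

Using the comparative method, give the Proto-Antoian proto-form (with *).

Position 7: Antoru has d, Patorish has z. Antoru preserves d here (none of its changes turn any other segment into d), so the proto-segment is *d.
Position 5: Antoru has r, Patorish has s. Patorish preserves s here (none of its changes turn any other segment into s), so the proto-segment is *s.
Verify the candidate proto-form against each daughter:
Antoru: start from *rubosid.
  rule 1: no change — rubosid
  rule 2 (intervocalic lenition): rubosid → ruvosid
  rule 3 (rhotacism): ruvosid → ruvorid
  rule 4: no change — ruvorid
  ⇒ Antoru ruvorid
Patorish: *rubosid
  rubosid (rule 1 does not apply)
  rubosid → robosid   [vowel merger]
  robosid → robosiz   [unconditioned shift]
  robosiz (rule 4 does not apply)
  giving Patorish robosiz.
No other proto-form is consistent with every reflex, so the reconstruction is *rubosid.

*rubosid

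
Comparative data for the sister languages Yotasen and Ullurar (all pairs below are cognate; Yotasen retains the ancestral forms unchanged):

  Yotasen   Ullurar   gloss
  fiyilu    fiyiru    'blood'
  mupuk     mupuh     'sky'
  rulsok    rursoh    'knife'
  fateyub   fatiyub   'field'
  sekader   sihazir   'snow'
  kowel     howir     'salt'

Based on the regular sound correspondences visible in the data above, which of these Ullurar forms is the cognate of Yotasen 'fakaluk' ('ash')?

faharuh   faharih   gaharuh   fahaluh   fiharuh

sekader ~ sihazir — Yotasen k corresponds to Ullurar h between vowels (before a back vowel).
fiyilu ~ fiyiru — Yotasen l corresponds to Ullurar r between vowels (before a back vowel).
mupuk ~ mupuh, rulsok ~ rursoh — Yotasen k corresponds to Ullurar h word-finally.
Applying these to Yotasen 'fakaluk':
  fakaluk → fahaluk   (k→h between vowels (before a back vowel))
  fahaluk → faharuk   (l→r between vowels (before a back vowel))
  faharuk → faharuh   (k→h word-finally)
So the Ullurar cognate is 'faharuh'.

faharuh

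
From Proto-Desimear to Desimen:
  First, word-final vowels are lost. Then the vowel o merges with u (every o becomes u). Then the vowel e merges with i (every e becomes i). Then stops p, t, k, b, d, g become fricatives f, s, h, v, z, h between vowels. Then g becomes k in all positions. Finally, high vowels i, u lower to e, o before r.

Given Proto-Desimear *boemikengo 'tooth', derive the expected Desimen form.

Desimen: *boemikengo
  boemikengo → boemikeng   [apocope]
  boemikeng → buemikeng   [vowel merger]
  buemikeng → buimiking   [vowel merger]
  buimiking → buimihing   [intervocalic lenition]
  buimihing → buimihink   [unconditioned shift]
  buimihink (rule 6 does not apply)
  giving Desimen buimihink.

buimihink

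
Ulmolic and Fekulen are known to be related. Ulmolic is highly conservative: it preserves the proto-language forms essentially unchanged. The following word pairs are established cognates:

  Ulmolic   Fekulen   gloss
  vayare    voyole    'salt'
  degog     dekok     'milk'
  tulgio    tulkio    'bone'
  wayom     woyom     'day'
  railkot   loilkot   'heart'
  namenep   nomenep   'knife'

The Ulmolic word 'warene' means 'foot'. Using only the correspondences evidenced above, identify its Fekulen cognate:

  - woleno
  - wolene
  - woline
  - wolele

wolene

vayare ~ voyole — Ulmolic a corresponds to Fekulen o after a consonant, before r.
vayare ~ voyole — Ulmolic r corresponds to Fekulen l between vowels (before a front vowel).
Applying these to Ulmolic 'warene':
  warene → worene   (a→o after a consonant, before r)
  worene → wolene   (r→l between vowels (before a front vowel))
So the Fekulen cognate is 'wolene'.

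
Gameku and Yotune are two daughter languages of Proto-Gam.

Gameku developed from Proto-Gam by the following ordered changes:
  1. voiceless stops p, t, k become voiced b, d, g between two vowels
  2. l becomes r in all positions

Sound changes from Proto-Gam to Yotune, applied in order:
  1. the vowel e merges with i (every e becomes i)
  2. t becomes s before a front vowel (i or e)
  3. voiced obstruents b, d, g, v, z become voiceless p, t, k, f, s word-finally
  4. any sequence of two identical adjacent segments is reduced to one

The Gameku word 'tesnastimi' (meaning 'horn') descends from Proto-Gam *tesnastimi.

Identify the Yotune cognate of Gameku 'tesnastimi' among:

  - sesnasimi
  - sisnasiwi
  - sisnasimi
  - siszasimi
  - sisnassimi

sisnasimi

Yotune: *tesnastimi
  tesnastimi → tisnastimi   [vowel merger]
  tisnastimi → sisnassimi   [palatalisation]
  sisnassimi (rule 3 does not apply)
  sisnassimi → sisnasimi   [degemination]
  giving Yotune sisnasimi.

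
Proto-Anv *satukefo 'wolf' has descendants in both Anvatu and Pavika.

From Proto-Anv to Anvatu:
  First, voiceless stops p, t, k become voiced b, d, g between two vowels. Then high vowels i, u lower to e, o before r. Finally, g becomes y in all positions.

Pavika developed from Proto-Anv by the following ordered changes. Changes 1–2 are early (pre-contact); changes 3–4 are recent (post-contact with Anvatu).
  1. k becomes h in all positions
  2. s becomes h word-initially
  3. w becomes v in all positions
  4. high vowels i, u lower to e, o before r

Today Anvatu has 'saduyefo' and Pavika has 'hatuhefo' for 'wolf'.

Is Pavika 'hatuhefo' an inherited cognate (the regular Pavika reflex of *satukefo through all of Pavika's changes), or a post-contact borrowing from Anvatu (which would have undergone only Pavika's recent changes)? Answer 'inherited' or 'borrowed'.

inherited

If inherited, *satukefo would pass through all of Pavika's changes:
Pavika: start from *satukefo.
  rule 1 (unconditioned shift): satukefo → satuhefo
  rule 2 (debuccalisation): satuhefo → hatuhefo
  rule 3: no change — hatuhefo
  rule 4: no change — hatuhefo
  ⇒ Pavika hatuhefo
If borrowed from Anvatu 'saduyefo' after the early changes, it would undergo only the recent ones:
  rule 3 (unconditioned shift): no change (saduyefo)
  rule 4 (pre-rhotic lowering): no change (saduyefo)
  ⇒ as a loan: saduyefo
Pavika 'hatuhefo' matches the inherited outcome exactly, so it is an inherited cognate, not a loan.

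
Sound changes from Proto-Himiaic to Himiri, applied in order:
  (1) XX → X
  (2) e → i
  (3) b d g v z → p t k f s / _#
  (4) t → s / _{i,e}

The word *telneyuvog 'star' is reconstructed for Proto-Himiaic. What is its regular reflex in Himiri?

Himiri: *telneyuvog > tilniyuvog > tilniyuvok > silniyuvok  (by vowel merger, final devoicing, palatalisation)

silniyuvok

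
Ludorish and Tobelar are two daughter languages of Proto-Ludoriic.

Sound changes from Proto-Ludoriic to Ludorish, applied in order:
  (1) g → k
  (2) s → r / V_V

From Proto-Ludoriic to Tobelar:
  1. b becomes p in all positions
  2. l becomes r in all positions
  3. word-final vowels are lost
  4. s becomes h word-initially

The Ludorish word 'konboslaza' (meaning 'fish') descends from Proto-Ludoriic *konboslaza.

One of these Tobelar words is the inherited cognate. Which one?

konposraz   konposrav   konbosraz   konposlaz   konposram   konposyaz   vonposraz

Tobelar: *konboslaza > konposlaza > konposraza > konposraz  (by unconditioned shift, unconditioned shift, apocope)
The other candidates each miss or misapply at least one Tobelar change.

konposraz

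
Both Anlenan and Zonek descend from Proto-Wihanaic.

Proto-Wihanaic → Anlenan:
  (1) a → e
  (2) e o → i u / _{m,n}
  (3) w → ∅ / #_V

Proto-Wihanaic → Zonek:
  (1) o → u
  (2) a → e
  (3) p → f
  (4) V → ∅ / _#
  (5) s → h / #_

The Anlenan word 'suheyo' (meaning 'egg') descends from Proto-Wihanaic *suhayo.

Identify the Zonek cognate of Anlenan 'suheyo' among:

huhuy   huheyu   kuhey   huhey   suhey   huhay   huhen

Zonek: *suhayo > suhayu > suheyu > suhey > huhey  (by vowel merger, vowel merger, apocope, debuccalisation)
Among the options, 'huhey' alone shows every Zonek change applied in order.

huhey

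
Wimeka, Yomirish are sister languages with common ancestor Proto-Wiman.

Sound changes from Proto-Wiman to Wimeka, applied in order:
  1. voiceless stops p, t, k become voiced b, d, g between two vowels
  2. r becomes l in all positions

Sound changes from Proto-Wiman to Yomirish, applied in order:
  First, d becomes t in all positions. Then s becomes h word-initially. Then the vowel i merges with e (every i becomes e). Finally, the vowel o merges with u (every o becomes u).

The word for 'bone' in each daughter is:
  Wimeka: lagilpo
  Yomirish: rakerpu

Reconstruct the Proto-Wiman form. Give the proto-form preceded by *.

Position 3: Wimeka has g, Yomirish has k. Yomirish preserves k here (none of its changes turn any other segment into k), so the proto-segment is *k.
Position 4: Wimeka has i, Yomirish has e. Wimeka preserves i here (none of its changes turn any other segment into i), so the proto-segment is *i.
Verify the candidate proto-form against each daughter:
Wimeka: *rakirpo
  rakirpo → ragirpo   [intervocalic voicing]
  ragirpo → lagilpo   [unconditioned shift]
  giving Wimeka lagilpo.
Yomirish: *rakirpo
  rakirpo (rule 1 does not apply)
  rakirpo (rule 2 does not apply)
  rakirpo → rakerpo   [vowel merger]
  rakerpo → rakerpu   [vowel merger]
  giving Yomirish rakerpu.
*rakirpo is the unique common source.

*rakirpo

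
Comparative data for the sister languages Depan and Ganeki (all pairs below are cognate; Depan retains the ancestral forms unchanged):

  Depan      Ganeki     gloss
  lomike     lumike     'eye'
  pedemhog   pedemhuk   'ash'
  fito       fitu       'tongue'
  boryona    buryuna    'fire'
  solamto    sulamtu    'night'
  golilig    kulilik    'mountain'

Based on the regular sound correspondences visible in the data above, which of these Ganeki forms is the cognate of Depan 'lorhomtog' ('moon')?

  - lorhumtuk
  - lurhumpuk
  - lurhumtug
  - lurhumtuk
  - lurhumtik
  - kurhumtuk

lurhumtuk

boryona ~ buryuna — Depan o corresponds to Ganeki u after a consonant, before r.
lomike ~ lumike — Depan o corresponds to Ganeki u after a consonant, before a nasal.
pedemhog ~ pedemhuk, solamto ~ sulamtu — Depan o corresponds to Ganeki u after a consonant, before a consonant other than r, m, n, p, b, f, v.
pedemhog ~ pedemhuk, golilig ~ kulilik — Depan g corresponds to Ganeki k word-finally.
Applying these to Depan 'lorhomtog':
  lorhomtog → lurhomtog   (o→u after a consonant, before r)
  lurhomtog → lurhumtog   (o→u after a consonant, before a nasal)
  lurhumtog → lurhumtug   (o→u after a consonant, before a consonant other than r, m, n, p, b, f, v)
  lurhumtug → lurhumtuk   (g→k word-finally)
So the Ganeki cognate is 'lurhumtuk'.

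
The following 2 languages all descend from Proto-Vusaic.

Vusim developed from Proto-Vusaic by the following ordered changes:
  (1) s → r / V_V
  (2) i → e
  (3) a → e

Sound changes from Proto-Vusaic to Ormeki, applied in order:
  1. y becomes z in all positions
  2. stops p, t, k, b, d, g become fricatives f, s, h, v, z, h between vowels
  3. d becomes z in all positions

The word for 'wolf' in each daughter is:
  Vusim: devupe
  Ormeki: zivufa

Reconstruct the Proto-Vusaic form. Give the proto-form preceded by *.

Position 6: Vusim has e, Ormeki has a. Ormeki preserves a here (none of its changes turn any other segment into a), so the proto-segment is *a.
Position 5: Vusim has p, Ormeki has f. Vusim preserves p here (none of its changes turn any other segment into p), so the proto-segment is *p.
Position 2: Vusim has e, Ormeki has i. Ormeki preserves i here (none of its changes turn any other segment into i), so the proto-segment is *i.
This points to *divupa. Verify forward in each daughter:
Vusim: *divupa > devupa > devupe  (by vowel merger, vowel merger)
Ormeki: *divupa
  divupa (rule 1 does not apply)
  divupa → divufa   [intervocalic lenition]
  divufa → zivufa   [unconditioned shift]
  giving Ormeki zivufa.
No other proto-form is consistent with every reflex, so the reconstruction is *divupa.

*divupa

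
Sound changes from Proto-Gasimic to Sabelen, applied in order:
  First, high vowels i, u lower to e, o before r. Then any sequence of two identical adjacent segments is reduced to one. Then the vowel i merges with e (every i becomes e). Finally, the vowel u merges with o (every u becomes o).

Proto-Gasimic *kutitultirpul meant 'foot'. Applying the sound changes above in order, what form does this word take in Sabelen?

Sabelen: start from *kutitultirpul.
  rule 1 (pre-rhotic lowering): kutitultirpul → kutitulterpul
  rule 2: no change — kutitulterpul
  rule 3 (vowel merger): kutitulterpul → kutetulterpul
  rule 4 (vowel merger): kutetulterpul → kotetolterpol
  ⇒ Sabelen kotetolterpol

kotetolterpol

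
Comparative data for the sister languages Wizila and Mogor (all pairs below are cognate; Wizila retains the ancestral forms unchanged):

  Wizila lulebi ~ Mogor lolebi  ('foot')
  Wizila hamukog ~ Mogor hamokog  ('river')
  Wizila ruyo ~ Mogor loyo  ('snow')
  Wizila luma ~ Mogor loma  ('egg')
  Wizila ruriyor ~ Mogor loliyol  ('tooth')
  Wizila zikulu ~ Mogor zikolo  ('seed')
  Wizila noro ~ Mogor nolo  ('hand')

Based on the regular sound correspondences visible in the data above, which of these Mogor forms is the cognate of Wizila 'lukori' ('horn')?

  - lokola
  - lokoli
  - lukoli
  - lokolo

lokoli

lulebi ~ lolebi, hamukog ~ hamokog — Wizila u corresponds to Mogor o after a consonant, before a consonant other than r, m, n, p, b, f, v.
ruriyor ~ loliyol — Wizila r corresponds to Mogor l between vowels (before a front vowel).
Applying these to Wizila 'lukori':
  lukori → lokori   (u→o after a consonant, before a consonant other than r, m, n, p, b, f, v)
  lokori → lokoli   (r→l between vowels (before a front vowel))
So the Mogor cognate is 'lokoli'.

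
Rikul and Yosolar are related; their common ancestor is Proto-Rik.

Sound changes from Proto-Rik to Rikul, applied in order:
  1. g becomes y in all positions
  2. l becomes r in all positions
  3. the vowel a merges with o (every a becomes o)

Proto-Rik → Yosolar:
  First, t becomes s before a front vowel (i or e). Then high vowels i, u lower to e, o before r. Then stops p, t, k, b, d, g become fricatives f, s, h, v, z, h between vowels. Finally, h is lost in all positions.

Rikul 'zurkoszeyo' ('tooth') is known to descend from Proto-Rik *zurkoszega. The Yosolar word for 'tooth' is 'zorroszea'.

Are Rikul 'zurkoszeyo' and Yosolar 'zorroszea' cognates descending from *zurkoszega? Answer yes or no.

Derive the expected Yosolar reflex of *zurkoszega:
Yosolar: *zurkoszega
  zurkoszega (rule 1 does not apply)
  zurkoszega → zorkoszega   [pre-rhotic lowering]
  zorkoszega → zorkoszeha   [intervocalic lenition]
  zorkoszeha → zorkoszea   [h-loss]
  giving Yosolar zorkoszea.
The regular Yosolar reflex would be 'zorkoszea', but the attested form is 'zorroszea'. The correspondence is irregular, so they are not cognates (the Yosolar form has a different source).

no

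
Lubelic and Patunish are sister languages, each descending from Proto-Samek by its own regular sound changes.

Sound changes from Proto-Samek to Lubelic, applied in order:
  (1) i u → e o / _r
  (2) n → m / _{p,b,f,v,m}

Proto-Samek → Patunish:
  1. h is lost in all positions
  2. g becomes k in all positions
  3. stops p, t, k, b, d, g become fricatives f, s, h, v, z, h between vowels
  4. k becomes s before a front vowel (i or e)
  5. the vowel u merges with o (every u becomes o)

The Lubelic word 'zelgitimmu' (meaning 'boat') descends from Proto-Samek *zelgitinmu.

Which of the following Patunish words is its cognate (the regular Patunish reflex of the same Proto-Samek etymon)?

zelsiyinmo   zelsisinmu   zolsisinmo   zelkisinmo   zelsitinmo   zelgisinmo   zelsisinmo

Patunish: *zelgitinmu
  zelgitinmu (rule 1 does not apply)
  zelgitinmu → zelkitinmu   [unconditioned shift]
  zelkitinmu → zelkisinmu   [intervocalic lenition]
  zelkisinmu → zelsisinmu   [palatalisation]
  zelsisinmu → zelsisinmo   [vowel merger]
  giving Patunish zelsisinmo.
Among the options, 'zelsisinmo' alone shows every Patunish change applied in order.

zelsisinmo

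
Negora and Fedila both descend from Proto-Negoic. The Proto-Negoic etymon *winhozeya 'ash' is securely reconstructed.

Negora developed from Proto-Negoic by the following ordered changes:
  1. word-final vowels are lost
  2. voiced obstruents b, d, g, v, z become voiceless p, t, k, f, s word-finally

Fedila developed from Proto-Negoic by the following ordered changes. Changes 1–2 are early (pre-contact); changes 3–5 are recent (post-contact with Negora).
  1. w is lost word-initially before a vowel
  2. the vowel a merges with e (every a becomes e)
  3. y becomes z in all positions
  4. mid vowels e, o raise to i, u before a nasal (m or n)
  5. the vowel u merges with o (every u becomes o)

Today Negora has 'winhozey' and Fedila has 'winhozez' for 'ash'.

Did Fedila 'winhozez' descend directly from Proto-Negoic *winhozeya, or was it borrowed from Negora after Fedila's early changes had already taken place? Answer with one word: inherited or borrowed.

borrowed

If inherited, *winhozeya would pass through all of Fedila's changes:
Fedila: *winhozeya > inhozeya > inhozeye > inhozeze  (by glide loss, vowel merger, unconditioned shift)
If borrowed from Negora 'winhozey' after the early changes, it would undergo only the recent ones:
  rule 3 (unconditioned shift): winhozey → winhozez
  rule 4 (pre-nasal raising): no change (winhozez)
  rule 5 (vowel merger): no change (winhozez)
  ⇒ as a loan: winhozez
Fedila 'winhozez' matches the loan outcome 'winhozez', not the inherited 'inhozeze' — it skipped the early Fedila changes, so it was borrowed from Negora.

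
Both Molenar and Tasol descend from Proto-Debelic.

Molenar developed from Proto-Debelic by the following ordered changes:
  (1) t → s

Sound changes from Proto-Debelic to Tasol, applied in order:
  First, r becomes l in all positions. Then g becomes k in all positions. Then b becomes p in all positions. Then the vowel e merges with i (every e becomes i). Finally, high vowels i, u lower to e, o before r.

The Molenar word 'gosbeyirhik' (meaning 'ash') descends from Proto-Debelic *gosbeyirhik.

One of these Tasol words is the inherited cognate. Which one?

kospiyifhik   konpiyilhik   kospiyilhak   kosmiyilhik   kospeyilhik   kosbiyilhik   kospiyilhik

Tasol: *gosbeyirhik > gosbeyilhik > kosbeyilhik > kospeyilhik > kospiyilhik  (by unconditioned shift, unconditioned shift, unconditioned shift, vowel merger)
Among the options, 'kospiyilhik' alone shows every Tasol change applied in order.

kospiyilhik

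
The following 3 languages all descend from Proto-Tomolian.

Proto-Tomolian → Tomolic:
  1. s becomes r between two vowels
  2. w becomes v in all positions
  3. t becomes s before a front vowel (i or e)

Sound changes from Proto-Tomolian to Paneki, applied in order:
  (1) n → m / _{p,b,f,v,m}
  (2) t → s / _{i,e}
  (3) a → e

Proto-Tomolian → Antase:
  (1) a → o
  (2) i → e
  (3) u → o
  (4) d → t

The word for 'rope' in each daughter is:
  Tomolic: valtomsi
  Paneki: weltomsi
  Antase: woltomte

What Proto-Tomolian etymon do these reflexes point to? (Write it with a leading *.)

*waltomti

Position 1: Tomolic has v, Paneki has w, Antase has w. Paneki preserves w here (none of its changes turn any other segment into w), so the proto-segment is *w.
Position 2: Tomolic has a, Paneki has e, Antase has o. Tomolic preserves a here (none of its changes turn any other segment into a), so the proto-segment is *a.
This points to *waltomti. Verify forward in each daughter:
Tomolic: *waltomti
  waltomti (rule 1 does not apply)
  waltomti → valtomti   [unconditioned shift]
  valtomti → valtomsi   [palatalisation]
  giving Tomolic valtomsi.
Paneki: start from *waltomti.
  rule 1: no change — waltomti
  rule 2 (palatalisation): waltomti → waltomsi
  rule 3 (vowel merger): waltomsi → weltomsi
  ⇒ Paneki weltomsi
Antase: *waltomti > woltomti > woltomte  (by vowel merger, vowel merger)
*waltomti is the unique common source.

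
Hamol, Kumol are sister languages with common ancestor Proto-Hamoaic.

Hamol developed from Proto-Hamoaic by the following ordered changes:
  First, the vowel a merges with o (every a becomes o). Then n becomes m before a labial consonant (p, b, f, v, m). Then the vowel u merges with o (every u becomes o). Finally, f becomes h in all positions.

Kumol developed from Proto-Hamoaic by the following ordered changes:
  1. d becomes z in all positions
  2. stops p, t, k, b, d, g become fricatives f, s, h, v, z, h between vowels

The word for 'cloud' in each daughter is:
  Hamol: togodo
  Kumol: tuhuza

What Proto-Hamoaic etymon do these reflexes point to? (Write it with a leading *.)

*tuguda

Position 2: Hamol has o, Kumol has u. Kumol preserves u here (none of its changes turn any other segment into u), so the proto-segment is *u.
Position 4: Hamol has o, Kumol has u. Kumol preserves u here (none of its changes turn any other segment into u), so the proto-segment is *u.
Position 6: Hamol has o, Kumol has a. Kumol preserves a here (none of its changes turn any other segment into a), so the proto-segment is *a.
This points to *tuguda. Verify forward in each daughter:
Hamol: *tuguda > tugudo > togodo  (by vowel merger, vowel merger)
Kumol: *tuguda > tuguza > tuhuza  (by unconditioned shift, intervocalic lenition)
*tuguda is the unique common source.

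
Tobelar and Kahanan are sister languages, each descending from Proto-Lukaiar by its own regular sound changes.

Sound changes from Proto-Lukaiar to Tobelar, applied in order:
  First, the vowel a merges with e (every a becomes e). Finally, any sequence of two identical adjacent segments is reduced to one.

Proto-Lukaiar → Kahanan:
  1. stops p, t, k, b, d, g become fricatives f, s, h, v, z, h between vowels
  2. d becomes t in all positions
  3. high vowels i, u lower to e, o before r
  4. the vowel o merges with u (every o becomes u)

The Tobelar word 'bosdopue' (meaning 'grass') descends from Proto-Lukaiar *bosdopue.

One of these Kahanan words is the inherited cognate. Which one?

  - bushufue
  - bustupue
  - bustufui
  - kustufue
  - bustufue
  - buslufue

Kahanan: *bosdopue
  bosdopue → bosdofue   [intervocalic lenition]
  bosdofue → bostofue   [unconditioned shift]
  bostofue (rule 3 does not apply)
  bostofue → bustufue   [vowel merger]
  giving Kahanan bustufue.
Among the options, 'bustufue' alone shows every Kahanan change applied in order.

bustufue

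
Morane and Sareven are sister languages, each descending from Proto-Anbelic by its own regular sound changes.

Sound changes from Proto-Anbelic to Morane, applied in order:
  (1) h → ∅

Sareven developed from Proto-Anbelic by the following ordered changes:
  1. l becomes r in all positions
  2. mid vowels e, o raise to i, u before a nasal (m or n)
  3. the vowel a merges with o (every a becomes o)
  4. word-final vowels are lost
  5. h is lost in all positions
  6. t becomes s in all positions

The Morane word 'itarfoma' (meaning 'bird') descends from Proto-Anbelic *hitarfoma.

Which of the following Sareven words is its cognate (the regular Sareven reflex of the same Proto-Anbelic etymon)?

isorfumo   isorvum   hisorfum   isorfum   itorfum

Sareven: *hitarfoma
  hitarfoma (rule 1 does not apply)
  hitarfoma → hitarfuma   [pre-nasal raising]
  hitarfuma → hitorfumo   [vowel merger]
  hitorfumo → hitorfum   [apocope]
  hitorfum → itorfum   [h-loss]
  itorfum → isorfum   [unconditioned shift]
  giving Sareven isorfum.
The other candidates each miss or misapply at least one Sareven change.

isorfum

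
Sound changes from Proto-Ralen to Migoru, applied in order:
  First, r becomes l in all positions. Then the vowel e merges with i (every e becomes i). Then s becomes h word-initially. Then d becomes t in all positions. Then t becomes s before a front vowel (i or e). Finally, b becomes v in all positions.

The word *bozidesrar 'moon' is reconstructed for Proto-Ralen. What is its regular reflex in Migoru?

Migoru: start from *bozidesrar.
  rule 1 (unconditioned shift): bozidesrar → bozideslal
  rule 2 (vowel merger): bozideslal → bozidislal
  rule 3: no change — bozidislal
  rule 4 (unconditioned shift): bozidislal → bozitislal
  rule 5 (palatalisation): bozitislal → bozisislal
  rule 6 (unconditioned shift): bozisislal → vozisislal
  ⇒ Migoru vozisislal

vozisislal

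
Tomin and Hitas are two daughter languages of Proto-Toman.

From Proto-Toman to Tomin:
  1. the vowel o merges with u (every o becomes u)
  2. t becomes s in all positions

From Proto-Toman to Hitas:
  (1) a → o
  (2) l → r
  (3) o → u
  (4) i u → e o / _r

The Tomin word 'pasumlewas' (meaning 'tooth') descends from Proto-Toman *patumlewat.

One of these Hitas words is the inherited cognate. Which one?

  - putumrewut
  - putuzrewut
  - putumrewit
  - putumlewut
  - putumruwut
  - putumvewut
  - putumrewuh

Hitas: *patumlewat > potumlewot > potumrewot > putumrewut  (by vowel merger, unconditioned shift, vowel merger)

putumrewut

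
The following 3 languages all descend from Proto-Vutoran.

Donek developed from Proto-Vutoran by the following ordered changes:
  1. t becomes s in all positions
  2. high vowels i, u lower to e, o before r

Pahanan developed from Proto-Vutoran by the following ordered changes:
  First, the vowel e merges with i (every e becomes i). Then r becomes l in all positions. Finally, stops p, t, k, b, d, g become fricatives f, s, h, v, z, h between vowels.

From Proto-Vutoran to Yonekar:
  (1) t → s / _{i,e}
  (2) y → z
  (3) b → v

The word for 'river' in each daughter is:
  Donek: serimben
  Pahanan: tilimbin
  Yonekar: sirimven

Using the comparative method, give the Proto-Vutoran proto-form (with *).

*tirimben

Position 2: Donek has e, Pahanan has i, Yonekar has i. Yonekar preserves i here (none of its changes turn any other segment into i), so the proto-segment is *i.
Position 1: Donek has s, Pahanan has t, Yonekar has s. Pahanan preserves t here (none of its changes turn any other segment into t), so the proto-segment is *t.
Continuing position by position gives *tirimben; check it forward:
Donek: *tirimben
  tirimben → sirimben   [unconditioned shift]
  sirimben → serimben   [pre-rhotic lowering]
  giving Donek serimben.
Pahanan: start from *tirimben.
  rule 1 (vowel merger): tirimben → tirimbin
  rule 2 (unconditioned shift): tirimbin → tilimbin
  rule 3: no change — tilimbin
  ⇒ Pahanan tilimbin
Yonekar: *tirimben
  tirimben → sirimben   [palatalisation]
  sirimben (rule 2 does not apply)
  sirimben → sirimven   [unconditioned shift]
  giving Yonekar sirimven.
Only *tirimben yields all of Donek serimben, Pahanan tilimbin, Yonekar sirimven.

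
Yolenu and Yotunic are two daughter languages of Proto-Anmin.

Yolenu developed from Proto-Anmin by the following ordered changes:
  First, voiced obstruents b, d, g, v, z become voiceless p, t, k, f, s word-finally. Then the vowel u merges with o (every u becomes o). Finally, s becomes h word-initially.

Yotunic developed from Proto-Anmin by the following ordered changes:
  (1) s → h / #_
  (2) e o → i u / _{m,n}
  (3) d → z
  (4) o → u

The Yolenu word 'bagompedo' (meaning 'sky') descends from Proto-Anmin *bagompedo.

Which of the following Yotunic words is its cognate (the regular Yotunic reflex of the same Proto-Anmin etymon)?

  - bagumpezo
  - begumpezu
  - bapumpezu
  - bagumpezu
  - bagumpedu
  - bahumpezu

bagumpezu

Yotunic: *bagompedo > bagumpedo > bagumpezo > bagumpezu  (by pre-nasal raising, unconditioned shift, vowel merger)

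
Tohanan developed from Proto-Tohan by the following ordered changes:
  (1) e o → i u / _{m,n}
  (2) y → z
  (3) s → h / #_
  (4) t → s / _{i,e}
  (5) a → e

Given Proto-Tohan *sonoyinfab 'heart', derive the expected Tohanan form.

hunozinfeb

Tohanan: *sonoyinfab
  sonoyinfab → sunoyinfab   [pre-nasal raising]
  sunoyinfab → sunozinfab   [unconditioned shift]
  sunozinfab → hunozinfab   [debuccalisation]
  hunozinfab (rule 4 does not apply)
  hunozinfab → hunozinfeb   [vowel merger]
  giving Tohanan hunozinfeb.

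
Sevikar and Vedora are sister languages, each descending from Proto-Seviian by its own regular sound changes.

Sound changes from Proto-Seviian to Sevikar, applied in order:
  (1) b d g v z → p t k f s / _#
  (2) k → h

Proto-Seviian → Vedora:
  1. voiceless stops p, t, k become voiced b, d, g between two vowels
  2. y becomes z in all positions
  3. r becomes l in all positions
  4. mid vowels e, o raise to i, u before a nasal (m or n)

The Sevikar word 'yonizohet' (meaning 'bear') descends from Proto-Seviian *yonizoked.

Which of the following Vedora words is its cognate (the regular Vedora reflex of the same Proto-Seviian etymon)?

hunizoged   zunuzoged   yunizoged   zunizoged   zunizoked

zunizoged

Vedora: *yonizoked > yonizoged > zonizoged > zunizoged  (by intervocalic voicing, unconditioned shift, pre-nasal raising)
The other candidates each miss or misapply at least one Vedora change.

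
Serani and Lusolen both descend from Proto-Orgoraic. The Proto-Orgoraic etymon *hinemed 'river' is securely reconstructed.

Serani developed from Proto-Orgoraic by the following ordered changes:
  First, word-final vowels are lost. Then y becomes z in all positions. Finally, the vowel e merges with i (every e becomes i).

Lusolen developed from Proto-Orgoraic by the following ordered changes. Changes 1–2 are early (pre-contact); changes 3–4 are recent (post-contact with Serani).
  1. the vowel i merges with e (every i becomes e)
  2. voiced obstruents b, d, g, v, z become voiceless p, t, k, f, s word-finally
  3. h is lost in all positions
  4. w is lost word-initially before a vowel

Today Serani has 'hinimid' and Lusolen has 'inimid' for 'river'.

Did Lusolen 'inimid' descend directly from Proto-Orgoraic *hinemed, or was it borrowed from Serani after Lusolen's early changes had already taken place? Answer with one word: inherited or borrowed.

borrowed

If inherited, *hinemed would pass through all of Lusolen's changes:
Lusolen: start from *hinemed.
  rule 1 (vowel merger): hinemed → henemed
  rule 2 (final devoicing): henemed → henemet
  rule 3 (h-loss): henemet → enemet
  rule 4: no change — enemet
  ⇒ Lusolen enemet
If borrowed from Serani 'hinimid' after the early changes, it would undergo only the recent ones:
  rule 3 (h-loss): hinimid → inimid
  rule 4 (glide loss): no change (inimid)
  ⇒ as a loan: inimid
Lusolen 'inimid' matches the loan outcome 'inimid', not the inherited 'enemet' — it skipped the early Lusolen changes, so it was borrowed from Serani.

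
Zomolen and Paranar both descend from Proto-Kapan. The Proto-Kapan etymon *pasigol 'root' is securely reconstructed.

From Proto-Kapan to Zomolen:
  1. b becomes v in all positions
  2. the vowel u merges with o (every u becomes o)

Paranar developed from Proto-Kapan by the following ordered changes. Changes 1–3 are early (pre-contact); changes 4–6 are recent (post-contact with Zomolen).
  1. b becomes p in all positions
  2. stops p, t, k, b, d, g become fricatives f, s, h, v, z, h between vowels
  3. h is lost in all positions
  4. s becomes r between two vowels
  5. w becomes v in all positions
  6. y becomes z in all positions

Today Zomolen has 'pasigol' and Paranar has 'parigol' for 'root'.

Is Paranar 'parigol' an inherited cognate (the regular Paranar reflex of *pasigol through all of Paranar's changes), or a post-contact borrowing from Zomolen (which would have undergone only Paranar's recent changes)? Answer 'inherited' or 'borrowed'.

borrowed

If inherited, *pasigol would pass through all of Paranar's changes:
Paranar: start from *pasigol.
  rule 1: no change — pasigol
  rule 2 (intervocalic lenition): pasigol → pasihol
  rule 3 (h-loss): pasihol → pasiol
  rule 4 (rhotacism): pasiol → pariol
  rule 5: no change — pariol
  rule 6: no change — pariol
  ⇒ Paranar pariol
If borrowed from Zomolen 'pasigol' after the early changes, it would undergo only the recent ones:
  rule 4 (rhotacism): pasigol → parigol
  rule 5 (unconditioned shift): no change (parigol)
  rule 6 (unconditioned shift): no change (parigol)
  ⇒ as a loan: parigol
Paranar 'parigol' matches the loan outcome 'parigol', not the inherited 'pariol' — it skipped the early Paranar changes, so it was borrowed from Zomolen.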